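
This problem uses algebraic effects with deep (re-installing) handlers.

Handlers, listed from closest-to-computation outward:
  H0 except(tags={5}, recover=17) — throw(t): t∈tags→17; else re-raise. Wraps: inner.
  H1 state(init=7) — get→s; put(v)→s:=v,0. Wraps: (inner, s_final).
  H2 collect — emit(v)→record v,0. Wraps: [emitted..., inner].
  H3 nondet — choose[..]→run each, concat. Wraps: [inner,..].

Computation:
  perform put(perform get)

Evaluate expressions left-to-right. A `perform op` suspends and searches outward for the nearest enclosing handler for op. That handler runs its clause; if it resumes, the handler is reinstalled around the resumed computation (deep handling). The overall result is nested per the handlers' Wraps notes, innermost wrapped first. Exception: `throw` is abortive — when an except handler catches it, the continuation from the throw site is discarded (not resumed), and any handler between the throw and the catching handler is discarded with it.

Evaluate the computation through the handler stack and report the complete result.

Step-by-step:
get @ H1 ⇒ 7
put(7) @ H1 ⇒ s:=7
H0 returns 0
H1 returns (0, 7)
H2 returns [(0, 7)]
H3 returns [[(0, 7)]]
= [[(0, 7)]]

Answer: [[(0, 7)]]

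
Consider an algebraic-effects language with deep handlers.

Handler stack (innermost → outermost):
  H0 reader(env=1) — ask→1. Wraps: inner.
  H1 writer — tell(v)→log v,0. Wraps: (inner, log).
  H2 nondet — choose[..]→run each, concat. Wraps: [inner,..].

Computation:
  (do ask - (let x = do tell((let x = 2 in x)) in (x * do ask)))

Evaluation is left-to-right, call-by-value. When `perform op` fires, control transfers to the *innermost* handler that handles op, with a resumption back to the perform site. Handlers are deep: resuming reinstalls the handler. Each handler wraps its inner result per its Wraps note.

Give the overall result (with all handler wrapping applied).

Evaluation trace:
ask @ H0 ⇒ 1
tell(2) @ H1 ⇒ log+=2
ask @ H0 ⇒ 1
H0 returns 1
H1 returns (1, (2))
H2 returns [(1, (2))]
= [(1, (2))]

Answer: [(1, (2))]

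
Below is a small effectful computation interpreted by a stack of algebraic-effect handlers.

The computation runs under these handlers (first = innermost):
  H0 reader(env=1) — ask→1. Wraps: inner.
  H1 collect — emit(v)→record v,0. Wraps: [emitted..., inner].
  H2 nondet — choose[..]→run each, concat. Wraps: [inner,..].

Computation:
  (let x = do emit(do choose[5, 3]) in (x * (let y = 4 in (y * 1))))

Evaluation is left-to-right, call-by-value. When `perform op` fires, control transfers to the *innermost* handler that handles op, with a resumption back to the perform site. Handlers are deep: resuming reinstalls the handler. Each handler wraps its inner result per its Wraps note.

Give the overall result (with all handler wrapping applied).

Answer: [[5, 0], [3, 0]]

Evaluation trace:
choose[5, 3] @ H2
  branch[0] choose=5:
    emit(5) @ H1 ⇒ out+=5
    H0 returns 0
    H1 returns [5, 0]
    H2 returns [[5, 0]]
  branch[1] choose=3:
    emit(3) @ H1 ⇒ out+=3
    H0 returns 0
    H1 returns [3, 0]
    H2 returns [[3, 0]]
= [[5, 0], [3, 0]]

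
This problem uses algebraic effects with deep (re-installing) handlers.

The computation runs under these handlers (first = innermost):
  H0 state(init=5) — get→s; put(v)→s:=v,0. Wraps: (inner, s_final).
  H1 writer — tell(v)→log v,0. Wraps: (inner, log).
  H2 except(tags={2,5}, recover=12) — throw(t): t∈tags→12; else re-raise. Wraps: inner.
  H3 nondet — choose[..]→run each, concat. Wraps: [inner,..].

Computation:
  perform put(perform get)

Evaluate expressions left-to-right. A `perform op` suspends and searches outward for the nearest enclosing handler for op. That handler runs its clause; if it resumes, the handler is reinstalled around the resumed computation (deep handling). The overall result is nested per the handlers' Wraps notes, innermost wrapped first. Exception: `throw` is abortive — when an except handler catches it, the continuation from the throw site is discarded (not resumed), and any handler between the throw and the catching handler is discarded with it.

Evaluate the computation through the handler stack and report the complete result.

Step-by-step:
get @ H0 ⇒ 5
put(5) @ H0 ⇒ s:=5
H0 returns (0, 5)
H1 returns ((0, 5), ())
H2 returns ((0, 5), ())
H3 returns [((0, 5), ())]
= [((0, 5), ())]

Answer: [((0, 5), ())]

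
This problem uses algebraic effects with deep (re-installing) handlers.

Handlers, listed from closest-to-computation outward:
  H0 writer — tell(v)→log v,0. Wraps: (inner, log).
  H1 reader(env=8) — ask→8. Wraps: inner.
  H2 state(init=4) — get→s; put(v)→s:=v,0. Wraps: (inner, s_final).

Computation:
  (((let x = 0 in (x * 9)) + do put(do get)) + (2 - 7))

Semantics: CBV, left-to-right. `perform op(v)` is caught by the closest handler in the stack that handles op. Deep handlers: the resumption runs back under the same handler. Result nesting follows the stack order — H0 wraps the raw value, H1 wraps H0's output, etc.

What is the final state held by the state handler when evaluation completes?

Answer: 4

Working:
get @ H2 ⇒ 4
put(4) @ H2 ⇒ s:=4
H0 returns (-5, ())
H1 returns (-5, ())
H2 returns ((-5, ()), 4)
= ((-5, ()), 4)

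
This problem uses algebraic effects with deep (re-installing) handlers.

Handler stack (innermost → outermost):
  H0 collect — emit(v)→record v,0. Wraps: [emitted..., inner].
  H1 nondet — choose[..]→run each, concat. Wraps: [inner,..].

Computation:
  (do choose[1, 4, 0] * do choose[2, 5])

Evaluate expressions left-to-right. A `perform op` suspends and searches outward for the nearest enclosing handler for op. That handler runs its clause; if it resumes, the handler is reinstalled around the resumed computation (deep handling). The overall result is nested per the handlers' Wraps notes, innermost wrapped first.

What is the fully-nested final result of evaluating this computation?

Answer: [[2], [5], [8], [20], [0], [0]]

Step-by-step:
choose[1, 4, 0] @ H1
  branch[0] choose=1:
    choose[2, 5] @ H1
      branch[0] choose=2:
        H0 returns [2]
        H1 returns [[2]]
      branch[1] choose=5:
        H0 returns [5]
        H1 returns [[5]]
  branch[1] choose=4:
    choose[2, 5] @ H1
      branch[0] choose=2:
        H0 returns [8]
        H1 returns [[8]]
      branch[1] choose=5:
        H0 returns [20]
        H1 returns [[20]]
  branch[2] choose=0:
    choose[2, 5] @ H1
      branch[0] choose=2:
        H0 returns [0]
        H1 returns [[0]]
      branch[1] choose=5:
        H0 returns [0]
        H1 returns [[0]]
= [[2], [5], [8], [20], [0], [0]]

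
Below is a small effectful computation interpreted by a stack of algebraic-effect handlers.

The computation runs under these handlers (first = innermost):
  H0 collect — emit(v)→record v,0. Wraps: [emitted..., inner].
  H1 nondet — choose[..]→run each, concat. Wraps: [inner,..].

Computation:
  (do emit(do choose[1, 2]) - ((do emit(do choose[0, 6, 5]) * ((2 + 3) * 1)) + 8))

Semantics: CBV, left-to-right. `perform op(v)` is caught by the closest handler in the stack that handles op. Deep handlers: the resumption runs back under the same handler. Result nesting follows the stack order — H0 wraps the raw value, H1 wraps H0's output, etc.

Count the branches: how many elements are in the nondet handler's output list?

Step-by-step:
choose[1, 2] @ H1
  branch[0] choose=1:
    emit(1) @ H0 ⇒ out+=1
    choose[0, 6, 5] @ H1
      branch[0] choose=0:
        emit(0) @ H0 ⇒ out+=0
        H0 returns [1, 0, -8]
        H1 returns [[1, 0, -8]]
      branch[1] choose=6:
        emit(6) @ H0 ⇒ out+=6
        H0 returns [1, 6, -8]
        H1 returns [[1, 6, -8]]
      branch[2] choose=5:
        emit(5) @ H0 ⇒ out+=5
        H0 returns [1, 5, -8]
        H1 returns [[1, 5, -8]]
  branch[1] choose=2:
    emit(2) @ H0 ⇒ out+=2
    choose[0, 6, 5] @ H1
      branch[0] choose=0:
        emit(0) @ H0 ⇒ out+=0
        H0 returns [2, 0, -8]
        H1 returns [[2, 0, -8]]
      branch[1] choose=6:
        emit(6) @ H0 ⇒ out+=6
        H0 returns [2, 6, -8]
        H1 returns [[2, 6, -8]]
      branch[2] choose=5:
        emit(5) @ H0 ⇒ out+=5
        H0 returns [2, 5, -8]
        H1 returns [[2, 5, -8]]
= [[1, 0, -8], [1, 6, -8], [1, 5, -8], [2, 0, -8], [2, 6, -8], [2, 5, -8]]

Answer: 6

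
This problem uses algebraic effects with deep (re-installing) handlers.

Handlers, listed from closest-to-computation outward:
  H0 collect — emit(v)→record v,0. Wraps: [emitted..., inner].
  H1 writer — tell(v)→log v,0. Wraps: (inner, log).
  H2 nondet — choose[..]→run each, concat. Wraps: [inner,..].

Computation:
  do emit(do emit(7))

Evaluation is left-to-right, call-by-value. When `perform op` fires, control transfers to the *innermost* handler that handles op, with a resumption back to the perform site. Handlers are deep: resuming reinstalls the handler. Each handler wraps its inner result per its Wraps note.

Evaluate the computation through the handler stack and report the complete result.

Answer: [([7, 0, 0], ())]

Step-by-step:
emit(7) @ H0 ⇒ out+=7
emit(0) @ H0 ⇒ out+=0
H0 returns [7, 0, 0]
H1 returns ([7, 0, 0], ())
H2 returns [([7, 0, 0], ())]
= [([7, 0, 0], ())]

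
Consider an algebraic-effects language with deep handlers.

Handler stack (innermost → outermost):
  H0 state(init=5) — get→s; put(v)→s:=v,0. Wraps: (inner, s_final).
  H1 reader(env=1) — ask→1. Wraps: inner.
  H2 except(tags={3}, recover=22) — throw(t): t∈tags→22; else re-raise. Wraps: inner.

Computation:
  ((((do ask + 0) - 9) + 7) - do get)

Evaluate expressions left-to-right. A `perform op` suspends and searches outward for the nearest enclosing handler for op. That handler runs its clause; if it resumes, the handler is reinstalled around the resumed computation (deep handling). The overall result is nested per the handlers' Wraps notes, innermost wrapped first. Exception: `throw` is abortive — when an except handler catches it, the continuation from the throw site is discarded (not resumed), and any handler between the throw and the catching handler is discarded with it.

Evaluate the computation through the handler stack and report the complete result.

Step-by-step:
ask @ H1 ⇒ 1
get @ H0 ⇒ 5
H0 returns (-6, 5)
H1 returns (-6, 5)
H2 returns (-6, 5)
= (-6, 5)

Answer: (-6, 5)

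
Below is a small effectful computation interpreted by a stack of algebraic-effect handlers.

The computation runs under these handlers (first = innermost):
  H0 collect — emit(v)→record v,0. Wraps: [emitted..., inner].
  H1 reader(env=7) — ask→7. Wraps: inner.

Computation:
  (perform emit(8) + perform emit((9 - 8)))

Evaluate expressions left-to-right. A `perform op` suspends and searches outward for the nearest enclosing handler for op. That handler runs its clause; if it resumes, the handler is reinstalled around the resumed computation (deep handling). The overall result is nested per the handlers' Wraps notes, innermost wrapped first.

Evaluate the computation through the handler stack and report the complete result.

Answer: [8, 1, 0]

Step-by-step:
emit(8) @ H0 ⇒ out+=8
emit(1) @ H0 ⇒ out+=1
H0 returns [8, 1, 0]
H1 returns [8, 1, 0]
= [8, 1, 0]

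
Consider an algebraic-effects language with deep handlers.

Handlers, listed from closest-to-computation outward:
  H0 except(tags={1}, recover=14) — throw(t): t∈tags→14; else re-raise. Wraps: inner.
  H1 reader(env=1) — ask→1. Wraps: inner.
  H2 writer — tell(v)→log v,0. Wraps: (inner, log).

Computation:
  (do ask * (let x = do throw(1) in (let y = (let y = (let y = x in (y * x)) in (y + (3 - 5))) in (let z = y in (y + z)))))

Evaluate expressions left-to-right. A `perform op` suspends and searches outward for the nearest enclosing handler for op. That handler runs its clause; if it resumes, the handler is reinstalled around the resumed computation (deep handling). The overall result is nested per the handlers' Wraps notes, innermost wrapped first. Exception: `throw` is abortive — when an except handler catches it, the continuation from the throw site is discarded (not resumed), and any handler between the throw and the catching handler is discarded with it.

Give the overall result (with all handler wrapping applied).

Evaluation trace:
ask @ H1 ⇒ 1
throw(1) @ H0 caught ⇒ 14
H1 returns 14
H2 returns (14, ())
= (14, ())

Answer: (14, ())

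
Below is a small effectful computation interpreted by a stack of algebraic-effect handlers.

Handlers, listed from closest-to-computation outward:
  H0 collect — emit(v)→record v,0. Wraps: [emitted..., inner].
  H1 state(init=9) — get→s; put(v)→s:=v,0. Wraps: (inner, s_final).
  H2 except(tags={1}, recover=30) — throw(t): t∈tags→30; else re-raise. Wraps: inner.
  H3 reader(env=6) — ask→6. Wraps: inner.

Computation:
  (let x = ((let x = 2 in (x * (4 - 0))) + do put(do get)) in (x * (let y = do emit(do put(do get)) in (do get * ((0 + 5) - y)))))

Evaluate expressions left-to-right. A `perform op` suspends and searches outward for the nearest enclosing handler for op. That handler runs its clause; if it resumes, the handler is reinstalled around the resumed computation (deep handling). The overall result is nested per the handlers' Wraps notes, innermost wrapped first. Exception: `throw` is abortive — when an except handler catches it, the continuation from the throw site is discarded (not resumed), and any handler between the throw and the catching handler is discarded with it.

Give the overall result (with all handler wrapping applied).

Working:
get @ H1 ⇒ 9
put(9) @ H1 ⇒ s:=9
get @ H1 ⇒ 9
put(9) @ H1 ⇒ s:=9
emit(0) @ H0 ⇒ out+=0
get @ H1 ⇒ 9
H0 returns [0, 360]
H1 returns ([0, 360], 9)
H2 returns ([0, 360], 9)
H3 returns ([0, 360], 9)
= ([0, 360], 9)

Answer: ([0, 360], 9)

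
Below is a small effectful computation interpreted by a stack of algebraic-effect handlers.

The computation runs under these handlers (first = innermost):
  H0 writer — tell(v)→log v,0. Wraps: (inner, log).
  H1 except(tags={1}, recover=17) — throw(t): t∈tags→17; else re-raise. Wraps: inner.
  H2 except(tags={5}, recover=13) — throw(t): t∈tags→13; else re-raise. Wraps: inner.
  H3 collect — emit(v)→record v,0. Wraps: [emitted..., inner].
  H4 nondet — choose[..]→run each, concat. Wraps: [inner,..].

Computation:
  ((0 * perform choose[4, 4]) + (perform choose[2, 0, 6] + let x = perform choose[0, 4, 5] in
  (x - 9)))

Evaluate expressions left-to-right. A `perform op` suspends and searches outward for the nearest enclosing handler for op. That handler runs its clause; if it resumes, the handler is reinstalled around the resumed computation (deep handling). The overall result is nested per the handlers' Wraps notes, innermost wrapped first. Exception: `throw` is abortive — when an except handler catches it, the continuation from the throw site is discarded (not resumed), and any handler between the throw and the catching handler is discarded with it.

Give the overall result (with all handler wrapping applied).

Answer: [[(-7, ())], [(-3, ())], [(-2, ())], [(-9, ())], [(-5, ())], [(-4, ())], [(-3, ())], [(1, ())], [(2, ())], [(-7, ())], [(-3, ())], [(-2, ())], [(-9, ())], [(-5, ())], [(-4, ())], [(-3, ())], [(1, ())], [(2, ())]]

Working:
choose[4, 4] @ H4
  branch[0] choose=4:
    choose[2, 0, 6] @ H4
      branch[0] choose=2:
        choose[0, 4, 5] @ H4
          branch[0] choose=0:
            H0 returns (-7, ())
            H1 returns (-7, ())
            H2 returns (-7, ())
            H3 returns [(-7, ())]
            H4 returns [[(-7, ())]]
          branch[1] choose=4:
            H0 returns (-3, ())
            H1 returns (-3, ())
            H2 returns (-3, ())
            H3 returns [(-3, ())]
            H4 returns [[(-3, ())]]
          branch[2] choose=5:
            H0 returns (-2, ())
            H1 returns (-2, ())
            H2 returns (-2, ())
            H3 returns [(-2, ())]
            H4 returns [[(-2, ())]]
      branch[1] choose=0:
        choose[0, 4, 5] @ H4
          branch[0] choose=0:
            H0 returns (-9, ())
            H1 returns (-9, ())
            H2 returns (-9, ())
            H3 returns [(-9, ())]
            H4 returns [[(-9, ())]]
          branch[1] choose=4:
            H0 returns (-5, ())
            H1 returns (-5, ())
            H2 returns (-5, ())
            H3 returns [(-5, ())]
            H4 returns [[(-5, ())]]
          branch[2] choose=5:
            H0 returns (-4, ())
            H1 returns (-4, ())
            H2 returns (-4, ())
            H3 returns [(-4, ())]
            H4 returns [[(-4, ())]]
      branch[2] choose=6:
        choose[0, 4, 5] @ H4
          branch[0] choose=0:
            H0 returns (-3, ())
            H1 returns (-3, ())
            H2 returns (-3, ())
            H3 returns [(-3, ())]
            H4 returns [[(-3, ())]]
          branch[1] choose=4:
            H0 returns (1, ())
            H1 returns (1, ())
            H2 returns (1, ())
            H3 returns [(1, ())]
            H4 returns [[(1, ())]]
          branch[2] choose=5:
            H0 returns (2, ())
            H1 returns (2, ())
            H2 returns (2, ())
            H3 returns [(2, ())]
            H4 returns [[(2, ())]]
  branch[1] choose=4:
    choose[2, 0, 6] @ H4
      branch[0] choose=2:
        choose[0, 4, 5] @ H4
          branch[0] choose=0:
            H0 returns (-7, ())
            H1 returns (-7, ())
            H2 returns (-7, ())
            H3 returns [(-7, ())]
            H4 returns [[(-7, ())]]
          branch[1] choose=4:
            H0 returns (-3, ())
            H1 returns (-3, ())
            H2 returns (-3, ())
            H3 returns [(-3, ())]
            H4 returns [[(-3, ())]]
          branch[2] choose=5:
            H0 returns (-2, ())
            H1 returns (-2, ())
            H2 returns (-2, ())
            H3 returns [(-2, ())]
            H4 returns [[(-2, ())]]
      branch[1] choose=0:
        choose[0, 4, 5] @ H4
          branch[0] choose=0:
            H0 returns (-9, ())
            H1 returns (-9, ())
            H2 returns (-9, ())
            H3 returns [(-9, ())]
            H4 returns [[(-9, ())]]
          branch[1] choose=4:
            H0 returns (-5, ())
            H1 returns (-5, ())
            H2 returns (-5, ())
            H3 returns [(-5, ())]
            H4 returns [[(-5, ())]]
          branch[2] choose=5:
            H0 returns (-4, ())
            H1 returns (-4, ())
            H2 returns (-4, ())
            H3 returns [(-4, ())]
            H4 returns [[(-4, ())]]
      branch[2] choose=6:
        choose[0, 4, 5] @ H4
          branch[0] choose=0:
            H0 returns (-3, ())
            H1 returns (-3, ())
            H2 returns (-3, ())
            H3 returns [(-3, ())]
            H4 returns [[(-3, ())]]
          branch[1] choose=4:
            H0 returns (1, ())
            H1 returns (1, ())
            H2 returns (1, ())
            H3 returns [(1, ())]
            H4 returns [[(1, ())]]
          branch[2] choose=5:
            H0 returns (2, ())
            H1 returns (2, ())
            H2 returns (2, ())
            H3 returns [(2, ())]
            H4 returns [[(2, ())]]
= [[(-7, ())], [(-3, ())], [(-2, ())], [(-9, ())], [(-5, ())], [(-4, ())], [(-3, ())], [(1, ())], [(2, ())], [(-7, ())], [(-3, ())], [(-2, ())], [(-9, ())], [(-5, ())], [(-4, ())], [(-3, ())], [(1, ())], [(2, ())]]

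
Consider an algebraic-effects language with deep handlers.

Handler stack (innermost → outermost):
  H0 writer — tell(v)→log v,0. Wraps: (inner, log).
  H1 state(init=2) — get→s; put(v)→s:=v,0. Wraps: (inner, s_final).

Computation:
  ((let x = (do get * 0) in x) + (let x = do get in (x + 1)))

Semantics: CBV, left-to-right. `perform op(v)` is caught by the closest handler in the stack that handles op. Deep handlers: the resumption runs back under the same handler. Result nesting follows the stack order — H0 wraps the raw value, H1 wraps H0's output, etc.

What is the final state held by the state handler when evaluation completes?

Answer: 2

Step-by-step:
get @ H1 ⇒ 2
get @ H1 ⇒ 2
H0 returns (3, ())
H1 returns ((3, ()), 2)
= ((3, ()), 2)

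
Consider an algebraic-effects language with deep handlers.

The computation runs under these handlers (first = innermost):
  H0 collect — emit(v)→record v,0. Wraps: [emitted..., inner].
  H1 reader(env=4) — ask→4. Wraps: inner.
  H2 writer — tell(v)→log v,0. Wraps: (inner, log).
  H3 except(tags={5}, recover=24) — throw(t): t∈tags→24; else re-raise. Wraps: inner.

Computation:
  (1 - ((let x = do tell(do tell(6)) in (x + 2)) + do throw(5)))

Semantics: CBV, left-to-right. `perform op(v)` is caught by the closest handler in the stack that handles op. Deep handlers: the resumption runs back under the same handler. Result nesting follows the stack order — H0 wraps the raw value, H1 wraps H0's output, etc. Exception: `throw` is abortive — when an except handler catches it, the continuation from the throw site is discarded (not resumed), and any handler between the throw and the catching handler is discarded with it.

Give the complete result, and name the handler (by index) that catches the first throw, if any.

Answer: 24 ; first throw caught by: H3

Step-by-step:
tell(6) @ H2 ⇒ log+=6
tell(0) @ H2 ⇒ log+=0
throw(5) @ H3 caught ⇒ 24
= 24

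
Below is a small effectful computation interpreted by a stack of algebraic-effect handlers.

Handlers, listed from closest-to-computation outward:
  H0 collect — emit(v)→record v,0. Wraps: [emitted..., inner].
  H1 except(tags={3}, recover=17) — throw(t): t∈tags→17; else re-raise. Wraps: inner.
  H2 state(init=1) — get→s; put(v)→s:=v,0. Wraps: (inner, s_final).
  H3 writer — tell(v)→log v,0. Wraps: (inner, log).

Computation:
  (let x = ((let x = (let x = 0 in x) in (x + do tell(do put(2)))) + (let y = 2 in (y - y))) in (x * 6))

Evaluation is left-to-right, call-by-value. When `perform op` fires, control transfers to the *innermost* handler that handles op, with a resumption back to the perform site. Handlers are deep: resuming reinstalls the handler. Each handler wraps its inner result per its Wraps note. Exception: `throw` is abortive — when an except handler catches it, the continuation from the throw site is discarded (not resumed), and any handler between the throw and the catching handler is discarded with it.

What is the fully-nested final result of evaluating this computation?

Step-by-step:
put(2) @ H2 ⇒ s:=2
tell(0) @ H3 ⇒ log+=0
H0 returns [0]
H1 returns [0]
H2 returns ([0], 2)
H3 returns (([0], 2), (0))
= (([0], 2), (0))

Answer: (([0], 2), (0))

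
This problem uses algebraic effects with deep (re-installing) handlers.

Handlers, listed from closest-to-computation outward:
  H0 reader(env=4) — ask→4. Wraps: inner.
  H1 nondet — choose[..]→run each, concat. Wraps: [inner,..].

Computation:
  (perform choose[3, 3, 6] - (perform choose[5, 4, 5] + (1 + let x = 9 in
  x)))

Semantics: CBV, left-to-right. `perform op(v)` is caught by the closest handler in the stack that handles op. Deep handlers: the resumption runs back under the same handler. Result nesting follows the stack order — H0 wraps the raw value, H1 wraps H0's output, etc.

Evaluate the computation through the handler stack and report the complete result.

Working:
choose[3, 3, 6] @ H1
  branch[0] choose=3:
    choose[5, 4, 5] @ H1
      branch[0] choose=5:
        H0 returns -12
        H1 returns [-12]
      branch[1] choose=4:
        H0 returns -11
        H1 returns [-11]
      branch[2] choose=5:
        H0 returns -12
        H1 returns [-12]
  branch[1] choose=3:
    choose[5, 4, 5] @ H1
      branch[0] choose=5:
        H0 returns -12
        H1 returns [-12]
      branch[1] choose=4:
        H0 returns -11
        H1 returns [-11]
      branch[2] choose=5:
        H0 returns -12
        H1 returns [-12]
  branch[2] choose=6:
    choose[5, 4, 5] @ H1
      branch[0] choose=5:
        H0 returns -9
        H1 returns [-9]
      branch[1] choose=4:
        H0 returns -8
        H1 returns [-8]
      branch[2] choose=5:
        H0 returns -9
        H1 returns [-9]
= [-12, -11, -12, -12, -11, -12, -9, -8, -9]

Answer: [-12, -11, -12, -12, -11, -12, -9, -8, -9]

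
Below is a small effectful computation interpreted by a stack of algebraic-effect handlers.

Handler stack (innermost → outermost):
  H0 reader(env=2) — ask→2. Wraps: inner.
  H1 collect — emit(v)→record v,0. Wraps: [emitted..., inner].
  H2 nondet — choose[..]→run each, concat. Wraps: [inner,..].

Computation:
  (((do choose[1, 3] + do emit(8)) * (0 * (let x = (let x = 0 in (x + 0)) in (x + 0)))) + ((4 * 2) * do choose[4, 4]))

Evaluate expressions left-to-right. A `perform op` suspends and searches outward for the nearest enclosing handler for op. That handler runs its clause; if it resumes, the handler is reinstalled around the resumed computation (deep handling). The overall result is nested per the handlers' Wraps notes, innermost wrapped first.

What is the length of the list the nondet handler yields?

Evaluation trace:
choose[1, 3] @ H2
  branch[0] choose=1:
    emit(8) @ H1 ⇒ out+=8
    choose[4, 4] @ H2
      branch[0] choose=4:
        H0 returns 32
        H1 returns [8, 32]
        H2 returns [[8, 32]]
      branch[1] choose=4:
        H0 returns 32
        H1 returns [8, 32]
        H2 returns [[8, 32]]
  branch[1] choose=3:
    emit(8) @ H1 ⇒ out+=8
    choose[4, 4] @ H2
      branch[0] choose=4:
        H0 returns 32
        H1 returns [8, 32]
        H2 returns [[8, 32]]
      branch[1] choose=4:
        H0 returns 32
        H1 returns [8, 32]
        H2 returns [[8, 32]]
= [[8, 32], [8, 32], [8, 32], [8, 32]]

Answer: 4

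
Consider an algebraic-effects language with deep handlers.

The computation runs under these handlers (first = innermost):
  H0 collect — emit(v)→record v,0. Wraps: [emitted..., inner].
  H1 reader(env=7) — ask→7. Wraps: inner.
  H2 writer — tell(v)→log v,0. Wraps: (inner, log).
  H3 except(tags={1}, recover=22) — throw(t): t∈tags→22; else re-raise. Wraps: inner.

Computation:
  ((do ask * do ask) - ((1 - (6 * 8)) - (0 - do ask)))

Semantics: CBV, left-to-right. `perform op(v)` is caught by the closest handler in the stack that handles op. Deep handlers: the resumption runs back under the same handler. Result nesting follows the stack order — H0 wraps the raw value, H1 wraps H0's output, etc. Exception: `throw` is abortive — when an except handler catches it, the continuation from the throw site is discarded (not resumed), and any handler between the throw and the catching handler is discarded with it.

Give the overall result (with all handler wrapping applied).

Step-by-step:
ask @ H1 ⇒ 7
ask @ H1 ⇒ 7
ask @ H1 ⇒ 7
H0 returns [89]
H1 returns [89]
H2 returns ([89], ())
H3 returns ([89], ())
= ([89], ())

Answer: ([89], ())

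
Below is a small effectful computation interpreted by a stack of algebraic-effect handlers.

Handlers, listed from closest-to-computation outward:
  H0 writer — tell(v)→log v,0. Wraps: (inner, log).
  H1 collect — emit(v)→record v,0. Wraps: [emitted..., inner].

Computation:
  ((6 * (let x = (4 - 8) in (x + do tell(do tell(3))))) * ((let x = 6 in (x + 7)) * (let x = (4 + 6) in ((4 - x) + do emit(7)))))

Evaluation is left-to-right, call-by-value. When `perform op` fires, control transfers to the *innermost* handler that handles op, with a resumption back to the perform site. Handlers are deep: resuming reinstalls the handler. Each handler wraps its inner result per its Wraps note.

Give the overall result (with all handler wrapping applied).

Step-by-step:
tell(3) @ H0 ⇒ log+=3
tell(0) @ H0 ⇒ log+=0
emit(7) @ H1 ⇒ out+=7
H0 returns (1872, (3, 0))
H1 returns [7, (1872, (3, 0))]
= [7, (1872, (3, 0))]

Answer: [7, (1872, (3, 0))]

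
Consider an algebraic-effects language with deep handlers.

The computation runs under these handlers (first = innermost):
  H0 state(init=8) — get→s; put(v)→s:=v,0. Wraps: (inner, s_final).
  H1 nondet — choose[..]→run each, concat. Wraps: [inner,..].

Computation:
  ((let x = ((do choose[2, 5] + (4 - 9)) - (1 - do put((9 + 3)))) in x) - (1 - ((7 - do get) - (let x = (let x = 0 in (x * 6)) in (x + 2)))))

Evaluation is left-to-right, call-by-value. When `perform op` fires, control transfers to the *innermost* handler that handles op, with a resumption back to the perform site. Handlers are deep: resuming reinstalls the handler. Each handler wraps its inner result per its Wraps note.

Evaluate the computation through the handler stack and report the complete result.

Answer: [(-12, 12), (-9, 12)]

Working:
choose[2, 5] @ H1
  branch[0] choose=2:
    put(12) @ H0 ⇒ s:=12
    get @ H0 ⇒ 12
    H0 returns (-12, 12)
    H1 returns [(-12, 12)]
  branch[1] choose=5:
    put(12) @ H0 ⇒ s:=12
    get @ H0 ⇒ 12
    H0 returns (-9, 12)
    H1 returns [(-9, 12)]
= [(-12, 12), (-9, 12)]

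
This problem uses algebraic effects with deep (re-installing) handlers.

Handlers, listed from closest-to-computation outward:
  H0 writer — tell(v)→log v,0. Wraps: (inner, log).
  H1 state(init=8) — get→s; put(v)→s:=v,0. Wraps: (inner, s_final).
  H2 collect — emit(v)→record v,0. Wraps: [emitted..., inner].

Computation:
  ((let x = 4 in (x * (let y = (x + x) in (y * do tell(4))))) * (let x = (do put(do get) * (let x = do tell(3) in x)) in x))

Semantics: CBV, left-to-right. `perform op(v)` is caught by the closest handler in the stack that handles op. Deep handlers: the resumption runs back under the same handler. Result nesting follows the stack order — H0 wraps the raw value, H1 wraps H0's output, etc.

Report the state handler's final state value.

Step-by-step:
tell(4) @ H0 ⇒ log+=4
get @ H1 ⇒ 8
put(8) @ H1 ⇒ s:=8
tell(3) @ H0 ⇒ log+=3
H0 returns (0, (4, 3))
H1 returns ((0, (4, 3)), 8)
H2 returns [((0, (4, 3)), 8)]
= [((0, (4, 3)), 8)]

Answer: 8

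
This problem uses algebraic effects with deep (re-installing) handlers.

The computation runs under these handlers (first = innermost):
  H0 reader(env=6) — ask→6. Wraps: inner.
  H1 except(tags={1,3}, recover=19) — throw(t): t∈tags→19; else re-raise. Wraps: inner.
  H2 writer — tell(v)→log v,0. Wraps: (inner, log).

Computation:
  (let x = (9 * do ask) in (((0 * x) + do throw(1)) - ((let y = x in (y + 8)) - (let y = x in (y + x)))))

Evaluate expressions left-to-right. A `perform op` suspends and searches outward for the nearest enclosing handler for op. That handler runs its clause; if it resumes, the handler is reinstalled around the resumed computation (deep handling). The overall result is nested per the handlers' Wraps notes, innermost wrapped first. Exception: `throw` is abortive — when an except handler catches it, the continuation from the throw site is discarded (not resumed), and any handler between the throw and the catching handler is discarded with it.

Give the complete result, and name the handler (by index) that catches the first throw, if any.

Answer: (19, ()) ; first throw caught by: H1

Step-by-step:
ask @ H0 ⇒ 6
throw(1) @ H1 caught ⇒ 19
H2 returns (19, ())
= (19, ())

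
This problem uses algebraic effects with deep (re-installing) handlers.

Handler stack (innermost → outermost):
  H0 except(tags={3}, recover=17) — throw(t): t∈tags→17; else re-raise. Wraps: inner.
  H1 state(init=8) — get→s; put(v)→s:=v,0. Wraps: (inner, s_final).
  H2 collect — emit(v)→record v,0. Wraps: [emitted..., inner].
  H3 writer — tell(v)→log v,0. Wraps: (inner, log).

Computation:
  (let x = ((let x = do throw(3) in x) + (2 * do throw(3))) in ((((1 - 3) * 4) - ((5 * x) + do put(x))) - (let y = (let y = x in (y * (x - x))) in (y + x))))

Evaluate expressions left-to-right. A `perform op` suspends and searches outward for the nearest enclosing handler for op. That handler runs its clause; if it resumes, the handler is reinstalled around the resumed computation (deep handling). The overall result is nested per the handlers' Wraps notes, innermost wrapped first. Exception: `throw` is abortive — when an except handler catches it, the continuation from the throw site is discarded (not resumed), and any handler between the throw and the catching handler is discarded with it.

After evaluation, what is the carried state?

Answer: 8

Evaluation trace:
throw(3) @ H0 caught ⇒ 17
H1 returns (17, 8)
H2 returns [(17, 8)]
H3 returns ([(17, 8)], ())
= ([(17, 8)], ())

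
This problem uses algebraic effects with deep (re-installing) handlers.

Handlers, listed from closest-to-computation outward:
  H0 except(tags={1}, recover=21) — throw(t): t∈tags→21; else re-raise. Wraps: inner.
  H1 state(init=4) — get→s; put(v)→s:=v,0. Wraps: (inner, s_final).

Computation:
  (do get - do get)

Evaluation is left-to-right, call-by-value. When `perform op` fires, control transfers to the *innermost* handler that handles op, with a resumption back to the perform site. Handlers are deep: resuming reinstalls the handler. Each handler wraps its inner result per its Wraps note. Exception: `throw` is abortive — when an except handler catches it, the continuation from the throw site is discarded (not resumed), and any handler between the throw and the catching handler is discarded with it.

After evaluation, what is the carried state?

Answer: 4

Evaluation trace:
get @ H1 ⇒ 4
get @ H1 ⇒ 4
H0 returns 0
H1 returns (0, 4)
= (0, 4)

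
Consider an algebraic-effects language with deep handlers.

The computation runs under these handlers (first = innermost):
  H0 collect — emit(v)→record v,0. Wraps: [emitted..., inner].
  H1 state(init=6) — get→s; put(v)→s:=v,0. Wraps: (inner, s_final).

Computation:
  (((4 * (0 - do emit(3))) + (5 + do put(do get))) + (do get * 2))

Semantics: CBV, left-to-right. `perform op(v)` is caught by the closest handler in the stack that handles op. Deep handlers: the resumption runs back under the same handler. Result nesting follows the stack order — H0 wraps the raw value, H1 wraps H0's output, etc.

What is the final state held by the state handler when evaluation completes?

Answer: 6

Step-by-step:
emit(3) @ H0 ⇒ out+=3
get @ H1 ⇒ 6
put(6) @ H1 ⇒ s:=6
get @ H1 ⇒ 6
H0 returns [3, 17]
H1 returns ([3, 17], 6)
= ([3, 17], 6)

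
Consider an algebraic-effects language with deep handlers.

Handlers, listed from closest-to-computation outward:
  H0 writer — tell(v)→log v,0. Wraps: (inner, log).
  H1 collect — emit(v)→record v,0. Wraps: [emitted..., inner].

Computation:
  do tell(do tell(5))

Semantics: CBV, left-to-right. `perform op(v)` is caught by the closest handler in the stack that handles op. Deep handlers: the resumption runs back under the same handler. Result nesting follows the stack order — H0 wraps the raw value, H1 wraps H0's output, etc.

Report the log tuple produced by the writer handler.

Answer: (5, 0)

Working:
tell(5) @ H0 ⇒ log+=5
tell(0) @ H0 ⇒ log+=0
H0 returns (0, (5, 0))
H1 returns [(0, (5, 0))]
= [(0, (5, 0))]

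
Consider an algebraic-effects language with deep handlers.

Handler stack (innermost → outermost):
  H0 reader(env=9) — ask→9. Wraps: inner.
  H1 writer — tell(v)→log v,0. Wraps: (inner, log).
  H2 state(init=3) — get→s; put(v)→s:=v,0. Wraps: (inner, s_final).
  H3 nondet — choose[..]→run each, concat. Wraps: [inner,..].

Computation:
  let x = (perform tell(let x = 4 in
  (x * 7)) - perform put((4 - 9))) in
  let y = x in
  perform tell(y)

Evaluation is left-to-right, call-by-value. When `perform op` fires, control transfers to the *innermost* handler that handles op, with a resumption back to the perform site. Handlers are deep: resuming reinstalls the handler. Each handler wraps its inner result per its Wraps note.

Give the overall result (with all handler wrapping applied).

Working:
tell(28) @ H1 ⇒ log+=28
put(-5) @ H2 ⇒ s:=-5
tell(0) @ H1 ⇒ log+=0
H0 returns 0
H1 returns (0, (28, 0))
H2 returns ((0, (28, 0)), -5)
H3 returns [((0, (28, 0)), -5)]
= [((0, (28, 0)), -5)]

Answer: [((0, (28, 0)), -5)]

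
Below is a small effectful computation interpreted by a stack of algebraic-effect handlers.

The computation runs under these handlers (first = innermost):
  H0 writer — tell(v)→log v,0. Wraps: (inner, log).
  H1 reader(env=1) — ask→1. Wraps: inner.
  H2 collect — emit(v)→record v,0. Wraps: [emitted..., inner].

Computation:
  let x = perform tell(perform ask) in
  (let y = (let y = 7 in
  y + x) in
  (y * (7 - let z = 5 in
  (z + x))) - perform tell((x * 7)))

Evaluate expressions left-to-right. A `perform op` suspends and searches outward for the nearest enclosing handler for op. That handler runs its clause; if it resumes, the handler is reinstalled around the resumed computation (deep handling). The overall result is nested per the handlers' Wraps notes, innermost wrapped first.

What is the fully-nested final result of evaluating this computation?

Working:
ask @ H1 ⇒ 1
tell(1) @ H0 ⇒ log+=1
tell(0) @ H0 ⇒ log+=0
H0 returns (14, (1, 0))
H1 returns (14, (1, 0))
H2 returns [(14, (1, 0))]
= [(14, (1, 0))]

Answer: [(14, (1, 0))]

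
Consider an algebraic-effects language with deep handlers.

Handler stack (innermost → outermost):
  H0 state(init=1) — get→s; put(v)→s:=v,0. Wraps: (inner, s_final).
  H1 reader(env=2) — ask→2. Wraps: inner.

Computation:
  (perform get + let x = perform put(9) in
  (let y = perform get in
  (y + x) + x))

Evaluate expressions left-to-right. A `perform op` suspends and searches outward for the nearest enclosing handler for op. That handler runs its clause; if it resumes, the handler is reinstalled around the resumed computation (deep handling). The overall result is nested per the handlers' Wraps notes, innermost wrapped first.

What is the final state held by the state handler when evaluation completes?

Answer: 9

Evaluation trace:
get @ H0 ⇒ 1
put(9) @ H0 ⇒ s:=9
get @ H0 ⇒ 9
H0 returns (10, 9)
H1 returns (10, 9)
= (10, 9)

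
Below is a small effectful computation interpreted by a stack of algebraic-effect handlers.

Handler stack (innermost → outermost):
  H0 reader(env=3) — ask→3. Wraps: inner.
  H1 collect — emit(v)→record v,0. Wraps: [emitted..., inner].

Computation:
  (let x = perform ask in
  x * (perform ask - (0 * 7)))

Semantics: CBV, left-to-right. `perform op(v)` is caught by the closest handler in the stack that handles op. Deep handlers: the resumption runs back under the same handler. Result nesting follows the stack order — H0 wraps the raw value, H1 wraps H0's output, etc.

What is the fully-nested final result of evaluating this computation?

Step-by-step:
ask @ H0 ⇒ 3
ask @ H0 ⇒ 3
H0 returns 9
H1 returns [9]
= [9]

Answer: [9]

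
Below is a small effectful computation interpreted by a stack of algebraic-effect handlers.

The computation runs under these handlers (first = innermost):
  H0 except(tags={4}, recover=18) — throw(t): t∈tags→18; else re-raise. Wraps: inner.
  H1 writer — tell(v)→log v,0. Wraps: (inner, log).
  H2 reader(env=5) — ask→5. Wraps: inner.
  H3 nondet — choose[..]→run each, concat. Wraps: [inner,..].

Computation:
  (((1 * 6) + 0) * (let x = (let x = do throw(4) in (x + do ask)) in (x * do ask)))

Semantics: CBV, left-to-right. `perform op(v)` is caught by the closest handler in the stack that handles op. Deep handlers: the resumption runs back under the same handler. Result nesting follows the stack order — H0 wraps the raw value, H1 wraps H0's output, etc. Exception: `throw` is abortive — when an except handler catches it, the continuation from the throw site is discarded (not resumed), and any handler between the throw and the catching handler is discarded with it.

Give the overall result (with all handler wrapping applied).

Working:
throw(4) @ H0 caught ⇒ 18
H1 returns (18, ())
H2 returns (18, ())
H3 returns [(18, ())]
= [(18, ())]

Answer: [(18, ())]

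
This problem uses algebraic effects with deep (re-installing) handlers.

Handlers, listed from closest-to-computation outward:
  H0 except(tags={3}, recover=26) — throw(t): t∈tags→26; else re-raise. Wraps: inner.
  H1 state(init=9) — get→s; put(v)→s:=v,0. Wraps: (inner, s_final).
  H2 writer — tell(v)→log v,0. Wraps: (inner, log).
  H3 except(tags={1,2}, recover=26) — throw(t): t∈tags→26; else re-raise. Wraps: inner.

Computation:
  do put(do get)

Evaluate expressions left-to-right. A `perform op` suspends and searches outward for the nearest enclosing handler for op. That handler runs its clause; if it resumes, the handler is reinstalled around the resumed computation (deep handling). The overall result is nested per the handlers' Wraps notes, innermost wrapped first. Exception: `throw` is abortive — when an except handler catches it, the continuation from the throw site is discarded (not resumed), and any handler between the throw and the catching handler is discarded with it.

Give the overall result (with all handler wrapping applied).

Evaluation trace:
get @ H1 ⇒ 9
put(9) @ H1 ⇒ s:=9
H0 returns 0
H1 returns (0, 9)
H2 returns ((0, 9), ())
H3 returns ((0, 9), ())
= ((0, 9), ())

Answer: ((0, 9), ())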